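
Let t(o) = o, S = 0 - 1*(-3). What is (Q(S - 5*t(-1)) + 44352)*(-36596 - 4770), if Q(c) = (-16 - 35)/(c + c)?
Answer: -14676263823/8 ≈ -1.8345e+9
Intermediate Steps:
S = 3 (S = 0 + 3 = 3)
Q(c) = -51/(2*c) (Q(c) = -51*1/(2*c) = -51/(2*c))
(Q(S - 5*t(-1)) + 44352)*(-36596 - 4770) = (-51/(2*(3 - 5*(-1))) + 44352)*(-36596 - 4770) = (-51/(2*(3 + 5)) + 44352)*(-41366) = (-51/2/8 + 44352)*(-41366) = (-51/2*⅛ + 44352)*(-41366) = (-51/16 + 44352)*(-41366) = (709581/16)*(-41366) = -14676263823/8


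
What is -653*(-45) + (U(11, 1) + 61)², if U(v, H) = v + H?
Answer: 34714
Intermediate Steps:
U(v, H) = H + v
-653*(-45) + (U(11, 1) + 61)² = -653*(-45) + ((1 + 11) + 61)² = 29385 + (12 + 61)² = 29385 + 73² = 29385 + 5329 = 34714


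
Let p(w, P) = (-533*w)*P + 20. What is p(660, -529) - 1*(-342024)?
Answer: 186433664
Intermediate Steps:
p(w, P) = 20 - 533*P*w (p(w, P) = -533*P*w + 20 = 20 - 533*P*w)
p(660, -529) - 1*(-342024) = (20 - 533*(-529)*660) - 1*(-342024) = (20 + 186091620) + 342024 = 186091640 + 342024 = 186433664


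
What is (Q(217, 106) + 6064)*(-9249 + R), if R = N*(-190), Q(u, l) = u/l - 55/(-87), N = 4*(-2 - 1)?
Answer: -129964688191/3074 ≈ -4.2279e+7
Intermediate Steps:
N = -12 (N = 4*(-3) = -12)
Q(u, l) = 55/87 + u/l (Q(u, l) = u/l - 55*(-1/87) = u/l + 55/87 = 55/87 + u/l)
R = 2280 (R = -12*(-190) = 2280)
(Q(217, 106) + 6064)*(-9249 + R) = ((55/87 + 217/106) + 6064)*(-9249 + 2280) = ((55/87 + 217*(1/106)) + 6064)*(-6969) = ((55/87 + 217/106) + 6064)*(-6969) = (24709/9222 + 6064)*(-6969) = (55946917/9222)*(-6969) = -129964688191/3074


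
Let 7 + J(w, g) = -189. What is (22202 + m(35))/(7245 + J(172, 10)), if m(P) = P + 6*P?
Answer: 22447/7049 ≈ 3.1844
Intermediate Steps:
J(w, g) = -196 (J(w, g) = -7 - 189 = -196)
m(P) = 7*P
(22202 + m(35))/(7245 + J(172, 10)) = (22202 + 7*35)/(7245 - 196) = (22202 + 245)/7049 = 22447*(1/7049) = 22447/7049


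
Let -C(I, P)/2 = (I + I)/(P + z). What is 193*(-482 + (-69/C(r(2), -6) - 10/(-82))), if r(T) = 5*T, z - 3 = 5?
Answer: -75716023/820 ≈ -92337.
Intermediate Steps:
z = 8 (z = 3 + 5 = 8)
C(I, P) = -4*I/(8 + P) (C(I, P) = -2*(I + I)/(P + 8) = -2*2*I/(8 + P) = -4*I/(8 + P))
193*(-482 + (-69/C(r(2), -6) - 10/(-82))) = 193*(-482 + (-69/((-4*5*2/(8 - 6))) - 10/(-82))) = 193*(-482 + (-69/((-4*10/2)) - 10*(-1/82))) = 193*(-482 + (-69/((-4*10*½)) + 5/41)) = 193*(-482 + (-69/(-20) + 5/41)) = 193*(-482 + (-69*(-1/20) + 5/41)) = 193*(-482 + (69/20 + 5/41)) = 193*(-482 + 2929/820) = 193*(-392311/820) = -75716023/820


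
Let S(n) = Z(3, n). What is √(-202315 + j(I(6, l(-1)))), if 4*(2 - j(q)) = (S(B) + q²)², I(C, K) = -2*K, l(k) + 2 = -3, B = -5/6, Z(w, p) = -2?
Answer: 3*I*√22746 ≈ 452.45*I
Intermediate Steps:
B = -⅚ (B = -5*⅙ = -⅚ ≈ -0.83333)
S(n) = -2
l(k) = -5 (l(k) = -2 - 3 = -5)
j(q) = 2 - (-2 + q²)²/4
√(-202315 + j(I(6, l(-1)))) = √(-202315 + (2 - (-2 + (-2*(-5))²)²/4)) = √(-202315 + (2 - (-2 + 10²)²/4)) = √(-202315 + (2 - (-2 + 100)²/4)) = √(-202315 + (2 - ¼*98²)) = √(-202315 + (2 - ¼*9604)) = √(-202315 + (2 - 2401)) = √(-202315 - 2399) = √(-204714) = 3*I*√22746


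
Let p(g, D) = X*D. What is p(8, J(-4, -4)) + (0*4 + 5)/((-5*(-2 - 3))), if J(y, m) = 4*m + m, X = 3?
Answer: -299/5 ≈ -59.800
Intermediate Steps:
J(y, m) = 5*m
p(g, D) = 3*D
p(8, J(-4, -4)) + (0*4 + 5)/((-5*(-2 - 3))) = 3*(5*(-4)) + (0*4 + 5)/((-5*(-2 - 3))) = 3*(-20) + (0 + 5)/((-5*(-5))) = -60 + 5/25 = -60 + (1/25)*5 = -60 + 1/5 = -299/5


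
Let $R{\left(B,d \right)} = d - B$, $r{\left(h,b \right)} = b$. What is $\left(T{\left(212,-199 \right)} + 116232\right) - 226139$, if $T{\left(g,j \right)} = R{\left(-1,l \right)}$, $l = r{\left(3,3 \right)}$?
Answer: $-109903$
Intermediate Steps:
$l = 3$
$T{\left(g,j \right)} = 4$ ($T{\left(g,j \right)} = 3 - -1 = 3 + 1 = 4$)
$\left(T{\left(212,-199 \right)} + 116232\right) - 226139 = \left(4 + 116232\right) - 226139 = 116236 - 226139 = -109903$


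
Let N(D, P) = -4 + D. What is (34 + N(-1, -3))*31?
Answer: 899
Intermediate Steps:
(34 + N(-1, -3))*31 = (34 + (-4 - 1))*31 = (34 - 5)*31 = 29*31 = 899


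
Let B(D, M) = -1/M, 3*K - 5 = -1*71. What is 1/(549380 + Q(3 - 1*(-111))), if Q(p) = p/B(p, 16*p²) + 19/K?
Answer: -22/509417147 ≈ -4.3187e-8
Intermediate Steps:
K = -22 (K = 5/3 + (-1*71)/3 = 5/3 + (⅓)*(-71) = 5/3 - 71/3 = -22)
Q(p) = -19/22 - 16*p³ (Q(p) = p/((-1/(16*p²))) + 19/(-22) = p/((-1/(16*p²))) + 19*(-1/22) = p/((-1/(16*p²))) - 19/22 = p*(-16*p²) - 19/22 = -16*p³ - 19/22 = -19/22 - 16*p³)
1/(549380 + Q(3 - 1*(-111))) = 1/(549380 + (-19/22 - 16*(3 - 1*(-111))³)) = 1/(549380 + (-19/22 - 16*(3 + 111)³)) = 1/(549380 + (-19/22 - 16*114³)) = 1/(549380 + (-19/22 - 16*1481544)) = 1/(549380 + (-19/22 - 23704704)) = 1/(549380 - 521503507/22) = 1/(-509417147/22) = -22/509417147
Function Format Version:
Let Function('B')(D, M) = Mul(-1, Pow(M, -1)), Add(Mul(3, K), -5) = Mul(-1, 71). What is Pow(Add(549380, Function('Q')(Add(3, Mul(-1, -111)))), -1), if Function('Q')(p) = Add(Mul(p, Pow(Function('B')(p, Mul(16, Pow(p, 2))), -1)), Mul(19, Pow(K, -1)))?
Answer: Rational(-22, 509417147) ≈ -4.3187e-8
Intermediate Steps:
K = -22 (K = Add(Rational(5, 3), Mul(Rational(1, 3), Mul(-1, 71))) = Add(Rational(5, 3), Mul(Rational(1, 3), -71)) = Add(Rational(5, 3), Rational(-71, 3)) = -22)
Function('Q')(p) = Add(Rational(-19, 22), Mul(-16, Pow(p, 3))) (Function('Q')(p) = Add(Mul(p, Pow(Mul(-1, Pow(Mul(16, Pow(p, 2)), -1)), -1)), Mul(19, Pow(-22, -1))) = Add(Mul(p, Pow(Mul(-1, Mul(Rational(1, 16), Pow(p, -2))), -1)), Mul(19, Rational(-1, 22))) = Add(Mul(p, Pow(Mul(Rational(-1, 16), Pow(p, -2)), -1)), Rational(-19, 22)) = Add(Mul(p, Mul(-16, Pow(p, 2))), Rational(-19, 22)) = Add(Mul(-16, Pow(p, 3)), Rational(-19, 22)) = Add(Rational(-19, 22), Mul(-16, Pow(p, 3))))
Pow(Add(549380, Function('Q')(Add(3, Mul(-1, -111)))), -1) = Pow(Add(549380, Add(Rational(-19, 22), Mul(-16, Pow(Add(3, Mul(-1, -111)), 3)))), -1) = Pow(Add(549380, Add(Rational(-19, 22), Mul(-16, Pow(Add(3, 111), 3)))), -1) = Pow(Add(549380, Add(Rational(-19, 22), Mul(-16, Pow(114, 3)))), -1) = Pow(Add(549380, Add(Rational(-19, 22), Mul(-16, 1481544))), -1) = Pow(Add(549380, Add(Rational(-19, 22), -23704704)), -1) = Pow(Add(549380, Rational(-521503507, 22)), -1) = Pow(Rational(-509417147, 22), -1) = Rational(-22, 509417147)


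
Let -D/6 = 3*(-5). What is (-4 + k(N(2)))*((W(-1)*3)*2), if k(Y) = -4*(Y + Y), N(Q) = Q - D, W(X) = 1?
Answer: 4200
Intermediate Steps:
D = 90 (D = -18*(-5) = -6*(-15) = 90)
N(Q) = -90 + Q (N(Q) = Q - 1*90 = Q - 90 = -90 + Q)
k(Y) = -8*Y
(-4 + k(N(2)))*((W(-1)*3)*2) = (-4 - 8*(-90 + 2))*((1*3)*2) = (-4 - 8*(-88))*(3*2) = (-4 + 704)*6 = 700*6 = 4200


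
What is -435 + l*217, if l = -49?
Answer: -11068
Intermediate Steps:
-435 + l*217 = -435 - 49*217 = -435 - 10633 = -11068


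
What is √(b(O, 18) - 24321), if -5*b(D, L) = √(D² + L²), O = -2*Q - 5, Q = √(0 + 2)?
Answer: √(-608025 - 5*√(357 + 20*√2))/5 ≈ 155.96*I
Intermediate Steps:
Q = √2 ≈ 1.4142
O = -5 - 2*√2 (O = -2*√2 - 5 = -5 - 2*√2 ≈ -7.8284)
b(D, L) = -√(D² + L²)/5
√(b(O, 18) - 24321) = √(-√((-5 - 2*√2)² + 18²)/5 - 24321) = √(-√((-5 - 2*√2)² + 324)/5 - 24321) = √(-√(324 + (-5 - 2*√2)²)/5 - 24321) = √(-24321 - √(324 + (-5 - 2*√2)²)/5)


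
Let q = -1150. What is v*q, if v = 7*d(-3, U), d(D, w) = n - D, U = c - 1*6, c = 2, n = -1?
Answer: -16100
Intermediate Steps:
U = -4 (U = 2 - 1*6 = 2 - 6 = -4)
d(D, w) = -1 - D
v = 14 (v = 7*(-1 - 1*(-3)) = 7*(-1 + 3) = 7*2 = 14)
v*q = 14*(-1150) = -16100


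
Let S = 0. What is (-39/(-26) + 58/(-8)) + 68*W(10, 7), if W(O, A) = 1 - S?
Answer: 249/4 ≈ 62.250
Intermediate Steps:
W(O, A) = 1 (W(O, A) = 1 - 1*0 = 1 + 0 = 1)
(-39/(-26) + 58/(-8)) + 68*W(10, 7) = (-39/(-26) + 58/(-8)) + 68*1 = (-39*(-1/26) + 58*(-⅛)) + 68 = (3/2 - 29/4) + 68 = -23/4 + 68 = 249/4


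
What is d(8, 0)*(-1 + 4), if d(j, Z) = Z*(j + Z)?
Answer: 0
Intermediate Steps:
d(j, Z) = Z*(Z + j)
d(8, 0)*(-1 + 4) = (0*(0 + 8))*(-1 + 4) = (0*8)*3 = 0*3 = 0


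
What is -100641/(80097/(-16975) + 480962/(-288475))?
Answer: 19713008070525/1250812481 ≈ 15760.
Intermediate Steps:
-100641/(80097/(-16975) + 480962/(-288475)) = -100641/(80097*(-1/16975) + 480962*(-1/288475)) = -100641/(-80097/16975 - 480962/288475) = -100641/(-1250812481/195874525) = -100641*(-195874525/1250812481) = 19713008070525/1250812481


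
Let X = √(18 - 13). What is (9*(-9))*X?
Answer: -81*√5 ≈ -181.12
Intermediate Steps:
X = √5 ≈ 2.2361
(9*(-9))*X = (9*(-9))*√5 = -81*√5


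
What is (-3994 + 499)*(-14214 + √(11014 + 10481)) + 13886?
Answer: 49691816 - 3495*√21495 ≈ 4.9179e+7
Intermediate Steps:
(-3994 + 499)*(-14214 + √(11014 + 10481)) + 13886 = -3495*(-14214 + √21495) + 13886 = (49677930 - 3495*√21495) + 13886 = 49691816 - 3495*√21495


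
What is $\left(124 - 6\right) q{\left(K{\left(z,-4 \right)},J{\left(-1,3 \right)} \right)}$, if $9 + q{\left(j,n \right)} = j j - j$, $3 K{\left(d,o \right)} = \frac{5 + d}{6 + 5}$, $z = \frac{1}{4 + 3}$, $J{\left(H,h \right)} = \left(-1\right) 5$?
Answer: $- \frac{6388638}{5929} \approx -1077.5$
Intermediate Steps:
$J{\left(H,h \right)} = -5$
$z = \frac{1}{7} \approx 0.14286$
$K{\left(d,o \right)} = \frac{5}{33} + \frac{d}{33}$ ($K{\left(d,o \right)} = \frac{\left(5 + d\right) \frac{1}{6 + 5}}{3} = \frac{\left(5 + d\right) \frac{1}{11}}{3} = \frac{\frac{5}{11} + \frac{d}{11}}{3} = \frac{5}{33} + \frac{d}{33}$)
$q{\left(j,n \right)} = -9 + j^{2} - j$ ($q{\left(j,n \right)} = -9 - \left(j - j j\right) = -9 + \left(j^{2} - j\right) = -9 + j^{2} - j$)
$\left(124 - 6\right) q{\left(K{\left(z,-4 \right)},J{\left(-1,3 \right)} \right)} = \left(124 - 6\right) \left(-9 + \left(\frac{5}{33} + \frac{1}{33} \cdot \frac{1}{7}\right)^{2} - \left(\frac{5}{33} + \frac{1}{33} \cdot \frac{1}{7}\right)\right) = \left(124 - 6\right) \left(-9 + \left(\frac{5}{33} + \frac{1}{231}\right)^{2} - \left(\frac{5}{33} + \frac{1}{231}\right)\right) = 118 \left(-9 + \left(\frac{12}{77}\right)^{2} - \frac{12}{77}\right) = 118 \left(-9 + \frac{144}{5929} - \frac{12}{77}\right) = 118 \left(- \frac{54141}{5929}\right) = - \frac{6388638}{5929}$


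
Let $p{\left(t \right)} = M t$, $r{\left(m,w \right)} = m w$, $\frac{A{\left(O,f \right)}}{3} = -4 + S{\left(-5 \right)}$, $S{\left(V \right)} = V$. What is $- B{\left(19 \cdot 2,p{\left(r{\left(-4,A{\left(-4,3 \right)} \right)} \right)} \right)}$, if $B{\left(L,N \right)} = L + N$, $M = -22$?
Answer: $2338$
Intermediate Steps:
$A{\left(O,f \right)} = -27$ ($A{\left(O,f \right)} = 3 \left(-4 - 5\right) = 3 \left(-9\right) = -27$)
$p{\left(t \right)} = - 22 t$
$- B{\left(19 \cdot 2,p{\left(r{\left(-4,A{\left(-4,3 \right)} \right)} \right)} \right)} = - (19 \cdot 2 - 22 \left(\left(-4\right) \left(-27\right)\right)) = - (38 - 2376) = \left(-1\right) \left(-2338\right) = 2338$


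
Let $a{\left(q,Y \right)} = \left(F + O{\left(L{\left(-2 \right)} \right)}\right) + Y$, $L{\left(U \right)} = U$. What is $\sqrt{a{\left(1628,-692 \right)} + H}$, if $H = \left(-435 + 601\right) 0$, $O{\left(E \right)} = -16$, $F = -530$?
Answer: $i \sqrt{1238} \approx 35.185 i$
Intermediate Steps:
$a{\left(q,Y \right)} = -546 + Y$ ($a{\left(q,Y \right)} = \left(-530 - 16\right) + Y = -546 + Y$)
$H = 0$ ($H = 166 \cdot 0 = 0$)
$\sqrt{a{\left(1628,-692 \right)} + H} = \sqrt{\left(-546 - 692\right) + 0} = \sqrt{-1238 + 0} = \sqrt{-1238} = i \sqrt{1238}$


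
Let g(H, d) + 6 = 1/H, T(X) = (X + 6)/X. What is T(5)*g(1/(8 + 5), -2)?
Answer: 77/5 ≈ 15.400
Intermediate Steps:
T(X) = (6 + X)/X
g(H, d) = -6 + 1/H
T(5)*g(1/(8 + 5), -2) = ((6 + 5)/5)*(-6 + 1/(1/(8 + 5))) = ((⅕)*11)*(-6 + 1/(1/13)) = 11*(-6 + 1/(1/13))/5 = 11*(-6 + 13)/5 = (11/5)*7 = 77/5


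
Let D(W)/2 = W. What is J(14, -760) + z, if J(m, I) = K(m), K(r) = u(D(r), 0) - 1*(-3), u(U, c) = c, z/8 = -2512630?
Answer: -20101037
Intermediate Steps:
z = -20101040 (z = 8*(-2512630) = -20101040)
D(W) = 2*W
K(r) = 3 (K(r) = 0 - 1*(-3) = 0 + 3 = 3)
J(m, I) = 3
J(14, -760) + z = 3 - 20101040 = -20101037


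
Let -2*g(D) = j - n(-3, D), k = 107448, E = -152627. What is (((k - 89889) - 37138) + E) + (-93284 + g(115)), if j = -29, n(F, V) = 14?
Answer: -530937/2 ≈ -2.6547e+5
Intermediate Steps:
g(D) = 43/2 (g(D) = -(-29 - 1*14)/2 = -(-29 - 14)/2 = -½*(-43) = 43/2)
(((k - 89889) - 37138) + E) + (-93284 + g(115)) = (((107448 - 89889) - 37138) - 152627) + (-93284 + 43/2) = ((17559 - 37138) - 152627) - 186525/2 = (-19579 - 152627) - 186525/2 = -172206 - 186525/2 = -530937/2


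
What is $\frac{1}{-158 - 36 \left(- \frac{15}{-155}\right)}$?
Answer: $- \frac{31}{5006} \approx -0.0061926$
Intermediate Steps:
$\frac{1}{-158 - 36 \left(- \frac{15}{-155}\right)} = \frac{1}{-158 - 36 \left(\left(-15\right) \left(- \frac{1}{155}\right)\right)} = \frac{1}{-158 - \frac{108}{31}} = \frac{1}{- \frac{5006}{31}} = - \frac{31}{5006}$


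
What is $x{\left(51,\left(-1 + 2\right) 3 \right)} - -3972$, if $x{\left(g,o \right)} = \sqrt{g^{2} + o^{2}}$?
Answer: $3972 + 3 \sqrt{290} \approx 4023.1$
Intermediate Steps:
$x{\left(51,\left(-1 + 2\right) 3 \right)} - -3972 = \sqrt{51^{2} + \left(\left(-1 + 2\right) 3\right)^{2}} - -3972 = \sqrt{2601 + \left(1 \cdot 3\right)^{2}} + 3972 = \sqrt{2601 + 3^{2}} + 3972 = \sqrt{2601 + 9} + 3972 = \sqrt{2610} + 3972 = 3 \sqrt{290} + 3972 = 3972 + 3 \sqrt{290}$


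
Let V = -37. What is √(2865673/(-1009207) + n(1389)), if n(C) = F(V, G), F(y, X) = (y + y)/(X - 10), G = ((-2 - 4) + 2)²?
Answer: I*√139081878604038/3027621 ≈ 3.8952*I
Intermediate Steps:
G = 16 (G = ((-2 - 1*4) + 2)² = ((-2 - 4) + 2)² = (-6 + 2)² = (-4)² = 16)
F(y, X) = 2*y/(-10 + X) (F(y, X) = (2*y)/(-10 + X) = 2*y/(-10 + X))
n(C) = -37/3 (n(C) = 2*(-37)/(-10 + 16) = 2*(-37)/6 = 2*(-37)*(⅙) = -37/3)
√(2865673/(-1009207) + n(1389)) = √(2865673/(-1009207) - 37/3) = √(2865673*(-1/1009207) - 37/3) = √(-2865673/1009207 - 37/3) = √(-45937678/3027621) = I*√139081878604038/3027621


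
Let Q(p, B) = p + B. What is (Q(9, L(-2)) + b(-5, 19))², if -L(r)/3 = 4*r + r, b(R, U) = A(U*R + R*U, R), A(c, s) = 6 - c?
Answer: 55225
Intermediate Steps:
b(R, U) = 6 - 2*R*U (b(R, U) = 6 - (U*R + R*U) = 6 - (R*U + R*U) = 6 - 2*R*U)
L(r) = -15*r (L(r) = -3*(4*r + r) = -15*r)
Q(p, B) = B + p
(Q(9, L(-2)) + b(-5, 19))² = ((-15*(-2) + 9) + (6 - 2*(-5)*19))² = ((30 + 9) + (6 + 190))² = (39 + 196)² = 235² = 55225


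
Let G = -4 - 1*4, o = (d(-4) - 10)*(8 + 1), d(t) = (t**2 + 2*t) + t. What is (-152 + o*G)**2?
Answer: 78400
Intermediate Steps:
d(t) = t**2 + 3*t
o = -54 (o = (-4*(3 - 4) - 10)*(8 + 1) = (-4*(-1) - 10)*9 = (4 - 10)*9 = -6*9 = -54)
G = -8 (G = -4 - 4 = -8)
(-152 + o*G)**2 = (-152 - 54*(-8))**2 = (-152 + 432)**2 = 280**2 = 78400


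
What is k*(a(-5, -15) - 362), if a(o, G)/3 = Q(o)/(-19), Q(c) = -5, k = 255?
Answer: -1750065/19 ≈ -92109.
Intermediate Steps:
a(o, G) = 15/19 (a(o, G) = 3*(-5/(-19)) = 3*(-5*(-1/19)) = 3*(5/19) = 15/19)
k*(a(-5, -15) - 362) = 255*(15/19 - 362) = 255*(-6863/19) = -1750065/19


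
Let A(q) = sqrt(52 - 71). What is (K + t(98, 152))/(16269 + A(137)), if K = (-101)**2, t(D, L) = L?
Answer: 168432957/264680380 - 10353*I*sqrt(19)/264680380 ≈ 0.63636 - 0.0001705*I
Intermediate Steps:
K = 10201
A(q) = I*sqrt(19) (A(q) = sqrt(-19) = I*sqrt(19))
(K + t(98, 152))/(16269 + A(137)) = (10201 + 152)/(16269 + I*sqrt(19)) = 10353/(16269 + I*sqrt(19))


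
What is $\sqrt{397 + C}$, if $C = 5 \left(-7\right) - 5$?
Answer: $\sqrt{357} \approx 18.894$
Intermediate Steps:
$C = -40$ ($C = -35 - 5 = -40$)
$\sqrt{397 + C} = \sqrt{397 - 40} = \sqrt{357}$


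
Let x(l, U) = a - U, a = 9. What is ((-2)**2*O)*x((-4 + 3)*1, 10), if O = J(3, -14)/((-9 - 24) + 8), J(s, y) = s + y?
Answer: -44/25 ≈ -1.7600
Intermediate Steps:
x(l, U) = 9 - U
O = 11/25 (O = (3 - 14)/((-9 - 24) + 8) = -11/(-33 + 8) = -11/(-25) = -11*(-1/25) = 11/25 ≈ 0.44000)
((-2)**2*O)*x((-4 + 3)*1, 10) = ((-2)**2*(11/25))*(9 - 1*10) = (4*(11/25))*(9 - 10) = (44/25)*(-1) = -44/25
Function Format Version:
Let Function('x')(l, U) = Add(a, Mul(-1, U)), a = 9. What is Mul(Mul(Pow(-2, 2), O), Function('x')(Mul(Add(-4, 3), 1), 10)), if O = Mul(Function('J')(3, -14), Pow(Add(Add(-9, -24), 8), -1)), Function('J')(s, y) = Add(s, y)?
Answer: Rational(-44, 25) ≈ -1.7600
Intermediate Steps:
Function('x')(l, U) = Add(9, Mul(-1, U))
O = Rational(11, 25) (O = Mul(Add(3, -14), Pow(Add(Add(-9, -24), 8), -1)) = Mul(-11, Pow(Add(-33, 8), -1)) = Mul(-11, Pow(-25, -1)) = Mul(-11, Rational(-1, 25)) = Rational(11, 25) ≈ 0.44000)
Mul(Mul(Pow(-2, 2), O), Function('x')(Mul(Add(-4, 3), 1), 10)) = Mul(Mul(Pow(-2, 2), Rational(11, 25)), Add(9, Mul(-1, 10))) = Mul(Mul(4, Rational(11, 25)), Add(9, -10)) = Mul(Rational(44, 25), -1) = Rational(-44, 25)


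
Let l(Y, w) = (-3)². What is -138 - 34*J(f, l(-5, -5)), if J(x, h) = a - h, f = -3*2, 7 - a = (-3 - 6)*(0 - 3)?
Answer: 848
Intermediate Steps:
l(Y, w) = 9
a = -20 (a = 7 - (-3 - 6)*(0 - 3) = 7 - (-9)*(-3) = 7 - 1*27 = 7 - 27 = -20)
f = -6
J(x, h) = -20 - h
-138 - 34*J(f, l(-5, -5)) = -138 - 34*(-20 - 1*9) = -138 - 34*(-20 - 9) = -138 - 34*(-29) = -138 + 986 = 848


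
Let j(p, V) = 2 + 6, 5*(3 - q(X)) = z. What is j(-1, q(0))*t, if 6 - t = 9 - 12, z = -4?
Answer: 72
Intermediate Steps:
t = 9 (t = 6 - (9 - 12) = 6 - 1*(-3) = 6 + 3 = 9)
q(X) = 19/5 (q(X) = 3 - ⅕*(-4) = 3 + ⅘ = 19/5)
j(p, V) = 8
j(-1, q(0))*t = 8*9 = 72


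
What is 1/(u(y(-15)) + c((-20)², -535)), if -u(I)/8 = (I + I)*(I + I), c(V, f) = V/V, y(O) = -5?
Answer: -1/799 ≈ -0.0012516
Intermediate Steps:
c(V, f) = 1
u(I) = -32*I² (u(I) = -8*(I + I)*(I + I) = -8*2*I*2*I = -32*I²)
1/(u(y(-15)) + c((-20)², -535)) = 1/(-32*(-5)² + 1) = 1/(-32*25 + 1) = 1/(-800 + 1) = 1/(-799) = -1/799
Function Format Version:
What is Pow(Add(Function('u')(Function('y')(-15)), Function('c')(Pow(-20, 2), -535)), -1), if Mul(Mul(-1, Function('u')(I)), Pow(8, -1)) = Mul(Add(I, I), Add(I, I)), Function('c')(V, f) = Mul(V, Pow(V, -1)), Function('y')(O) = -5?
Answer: Rational(-1, 799) ≈ -0.0012516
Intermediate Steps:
Function('c')(V, f) = 1
Function('u')(I) = Mul(-32, Pow(I, 2)) (Function('u')(I) = Mul(-8, Mul(Add(I, I), Add(I, I))) = Mul(-8, Mul(Mul(2, I), Mul(2, I))) = Mul(-8, Mul(4, Pow(I, 2))) = Mul(-32, Pow(I, 2)))
Pow(Add(Function('u')(Function('y')(-15)), Function('c')(Pow(-20, 2), -535)), -1) = Pow(Add(Mul(-32, Pow(-5, 2)), 1), -1) = Pow(Add(Mul(-32, 25), 1), -1) = Pow(Add(-800, 1), -1) = Pow(-799, -1) = Rational(-1, 799)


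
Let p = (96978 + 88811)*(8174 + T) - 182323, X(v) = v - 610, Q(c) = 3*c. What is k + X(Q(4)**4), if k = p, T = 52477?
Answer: 11268126442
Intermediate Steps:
X(v) = -610 + v
p = 11268106316 (p = (96978 + 88811)*(8174 + 52477) - 182323 = 185789*60651 - 182323 = 11268288639 - 182323 = 11268106316)
k = 11268106316
k + X(Q(4)**4) = 11268106316 + (-610 + (3*4)**4) = 11268106316 + (-610 + 12**4) = 11268106316 + (-610 + 20736) = 11268106316 + 20126 = 11268126442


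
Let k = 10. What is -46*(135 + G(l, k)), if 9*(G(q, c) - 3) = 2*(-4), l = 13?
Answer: -56764/9 ≈ -6307.1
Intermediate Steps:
G(q, c) = 19/9 (G(q, c) = 3 + (2*(-4))/9 = 3 + (1/9)*(-8) = 3 - 8/9 = 19/9)
-46*(135 + G(l, k)) = -46*(135 + 19/9) = -46*1234/9 = -56764/9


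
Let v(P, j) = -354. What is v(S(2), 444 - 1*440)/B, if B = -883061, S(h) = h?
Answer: 354/883061 ≈ 0.00040088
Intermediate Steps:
v(S(2), 444 - 1*440)/B = -354/(-883061) = -354*(-1/883061) = 354/883061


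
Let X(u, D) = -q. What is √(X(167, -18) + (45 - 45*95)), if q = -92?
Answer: I*√4138 ≈ 64.327*I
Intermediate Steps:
X(u, D) = 92 (X(u, D) = -1*(-92) = 92)
√(X(167, -18) + (45 - 45*95)) = √(92 + (45 - 45*95)) = √(92 + (45 - 4275)) = √(92 - 4230) = √(-4138) = I*√4138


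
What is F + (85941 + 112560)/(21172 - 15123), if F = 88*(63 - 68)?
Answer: -2463059/6049 ≈ -407.18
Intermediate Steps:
F = -440 (F = 88*(-5) = -440)
F + (85941 + 112560)/(21172 - 15123) = -440 + (85941 + 112560)/(21172 - 15123) = -440 + 198501/6049 = -2463059/6049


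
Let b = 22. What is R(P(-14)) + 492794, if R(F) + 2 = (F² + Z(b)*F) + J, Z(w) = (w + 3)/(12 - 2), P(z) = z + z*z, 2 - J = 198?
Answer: 526175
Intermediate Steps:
J = -196 (J = 2 - 1*198 = 2 - 198 = -196)
P(z) = z + z²
Z(w) = 3/10 + w/10 (Z(w) = (3 + w)/10 = (3 + w)*(⅒) = 3/10 + w/10)
R(F) = -198 + F² + 5*F/2 (R(F) = -2 + ((F² + (3/10 + (⅒)*22)*F) - 196) = -2 + ((F² + (3/10 + 11/5)*F) - 196) = -2 + ((F² + 5*F/2) - 196) = -2 + (-196 + F² + 5*F/2) = -198 + F² + 5*F/2)
R(P(-14)) + 492794 = (-198 + (-14*(1 - 14))² + 5*(-14*(1 - 14))/2) + 492794 = (-198 + (-14*(-13))² + 5*(-14*(-13))/2) + 492794 = (-198 + 182² + (5/2)*182) + 492794 = (-198 + 33124 + 455) + 492794 = 33381 + 492794 = 526175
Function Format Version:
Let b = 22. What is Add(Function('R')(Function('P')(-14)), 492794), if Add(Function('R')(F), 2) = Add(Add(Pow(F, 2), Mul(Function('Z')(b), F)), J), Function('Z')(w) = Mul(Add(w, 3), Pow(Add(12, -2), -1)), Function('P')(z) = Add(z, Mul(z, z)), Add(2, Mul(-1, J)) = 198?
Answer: 526175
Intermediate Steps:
J = -196 (J = Add(2, Mul(-1, 198)) = Add(2, -198) = -196)
Function('P')(z) = Add(z, Pow(z, 2))
Function('Z')(w) = Add(Rational(3, 10), Mul(Rational(1, 10), w)) (Function('Z')(w) = Mul(Add(3, w), Pow(10, -1)) = Mul(Add(3, w), Rational(1, 10)) = Add(Rational(3, 10), Mul(Rational(1, 10), w)))
Function('R')(F) = Add(-198, Pow(F, 2), Mul(Rational(5, 2), F)) (Function('R')(F) = Add(-2, Add(Add(Pow(F, 2), Mul(Add(Rational(3, 10), Mul(Rational(1, 10), 22)), F)), -196)) = Add(-2, Add(Add(Pow(F, 2), Mul(Add(Rational(3, 10), Rational(11, 5)), F)), -196)) = Add(-2, Add(Add(Pow(F, 2), Mul(Rational(5, 2), F)), -196)) = Add(-2, Add(-196, Pow(F, 2), Mul(Rational(5, 2), F))) = Add(-198, Pow(F, 2), Mul(Rational(5, 2), F)))
Add(Function('R')(Function('P')(-14)), 492794) = Add(Add(-198, Pow(Mul(-14, Add(1, -14)), 2), Mul(Rational(5, 2), Mul(-14, Add(1, -14)))), 492794) = Add(Add(-198, Pow(Mul(-14, -13), 2), Mul(Rational(5, 2), Mul(-14, -13))), 492794) = Add(Add(-198, Pow(182, 2), Mul(Rational(5, 2), 182)), 492794) = Add(Add(-198, 33124, 455), 492794) = Add(33381, 492794) = 526175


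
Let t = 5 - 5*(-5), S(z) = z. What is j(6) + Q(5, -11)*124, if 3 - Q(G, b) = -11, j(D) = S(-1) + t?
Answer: 1765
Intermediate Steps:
t = 30 (t = 5 + 25 = 30)
j(D) = 29 (j(D) = -1 + 30 = 29)
Q(G, b) = 14 (Q(G, b) = 3 - 1*(-11) = 3 + 11 = 14)
j(6) + Q(5, -11)*124 = 29 + 14*124 = 29 + 1736 = 1765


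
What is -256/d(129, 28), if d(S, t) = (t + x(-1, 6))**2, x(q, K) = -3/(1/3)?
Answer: -256/361 ≈ -0.70914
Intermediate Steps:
x(q, K) = -9 (x(q, K) = -3/1/3 = -3*3 = -9)
d(S, t) = (-9 + t)**2 (d(S, t) = (t - 9)**2 = (-9 + t)**2)
-256/d(129, 28) = -256/(-9 + 28)**2 = -256/(19**2) = -256/361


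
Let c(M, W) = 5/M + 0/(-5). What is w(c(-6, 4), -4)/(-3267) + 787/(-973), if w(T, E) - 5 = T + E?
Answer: -15427747/19072746 ≈ -0.80889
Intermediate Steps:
c(M, W) = 5/M (c(M, W) = 5/M + 0*(-⅕) = 5/M + 0 = 5/M)
w(T, E) = 5 + E + T (w(T, E) = 5 + (T + E) = 5 + (E + T) = 5 + E + T)
w(c(-6, 4), -4)/(-3267) + 787/(-973) = (5 - 4 + 5/(-6))/(-3267) + 787/(-973) = (5 - 4 + 5*(-⅙))*(-1/3267) + 787*(-1/973) = (5 - 4 - ⅚)*(-1/3267) - 787/973 = (⅙)*(-1/3267) - 787/973 = -1/19602 - 787/973 = -15427747/19072746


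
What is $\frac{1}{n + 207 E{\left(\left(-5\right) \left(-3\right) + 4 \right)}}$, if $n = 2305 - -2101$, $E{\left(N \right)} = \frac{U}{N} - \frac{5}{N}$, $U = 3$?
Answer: $\frac{19}{83300} \approx 0.00022809$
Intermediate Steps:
$E{\left(N \right)} = - \frac{2}{N}$ ($E{\left(N \right)} = \frac{3}{N} - \frac{5}{N} = - \frac{2}{N}$)
$n = 4406$ ($n = 2305 + 2101 = 4406$)
$\frac{1}{n + 207 E{\left(\left(-5\right) \left(-3\right) + 4 \right)}} = \frac{1}{4406 + 207 \left(- \frac{2}{\left(-5\right) \left(-3\right) + 4}\right)} = \frac{1}{4406 + 207 \left(- \frac{2}{15 + 4}\right)} = \frac{1}{4406 + 207 \left(- \frac{2}{19}\right)} = \frac{1}{4406 - \frac{414}{19}} = \frac{1}{\frac{83300}{19}} = \frac{19}{83300}$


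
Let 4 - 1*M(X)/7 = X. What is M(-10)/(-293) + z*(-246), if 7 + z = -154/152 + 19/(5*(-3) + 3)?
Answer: 13140360/5567 ≈ 2360.4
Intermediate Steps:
M(X) = 28 - 7*X
z = -547/57 (z = -7 + (-154/152 + 19/(5*(-3) + 3)) = -7 + (-154*1/152 + 19/(-15 + 3)) = -7 + (-77/76 + 19/(-12)) = -7 + (-77/76 + 19*(-1/12)) = -7 + (-77/76 - 19/12) = -7 - 148/57 = -547/57 ≈ -9.5965)
M(-10)/(-293) + z*(-246) = (28 - 7*(-10))/(-293) - 547/57*(-246) = (28 + 70)*(-1/293) + 44854/19 = 98*(-1/293) + 44854/19 = -98/293 + 44854/19 = 13140360/5567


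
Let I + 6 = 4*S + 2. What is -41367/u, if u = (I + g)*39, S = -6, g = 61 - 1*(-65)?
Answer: -13789/1274 ≈ -10.823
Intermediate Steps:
g = 126 (g = 61 + 65 = 126)
I = -28 (I = -6 + (4*(-6) + 2) = -6 + (-24 + 2) = -6 - 22 = -28)
u = 3822 (u = (-28 + 126)*39 = 98*39 = 3822)
-41367/u = -41367/3822 = -41367*1/3822 = -13789/1274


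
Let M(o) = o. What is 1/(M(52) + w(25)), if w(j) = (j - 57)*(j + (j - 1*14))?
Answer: -1/1100 ≈ -0.00090909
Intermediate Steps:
w(j) = (-57 + j)*(-14 + 2*j) (w(j) = (-57 + j)*(j + (j - 14)) = (-57 + j)*(j + (-14 + j)) = (-57 + j)*(-14 + 2*j))
1/(M(52) + w(25)) = 1/(52 + (798 - 128*25 + 2*25²)) = 1/(52 + (798 - 3200 + 2*625)) = 1/(52 + (798 - 3200 + 1250)) = 1/(52 - 1152) = 1/(-1100) = -1/1100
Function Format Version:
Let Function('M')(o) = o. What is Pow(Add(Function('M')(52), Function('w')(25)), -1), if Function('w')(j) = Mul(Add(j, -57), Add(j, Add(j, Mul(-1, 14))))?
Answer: Rational(-1, 1100) ≈ -0.00090909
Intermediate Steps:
Function('w')(j) = Mul(Add(-57, j), Add(-14, Mul(2, j))) (Function('w')(j) = Mul(Add(-57, j), Add(j, Add(j, -14))) = Mul(Add(-57, j), Add(j, Add(-14, j))) = Mul(Add(-57, j), Add(-14, Mul(2, j))))
Pow(Add(Function('M')(52), Function('w')(25)), -1) = Pow(Add(52, Add(798, Mul(-128, 25), Mul(2, Pow(25, 2)))), -1) = Pow(Add(52, Add(798, -3200, Mul(2, 625))), -1) = Pow(Add(52, Add(798, -3200, 1250)), -1) = Pow(Add(52, -1152), -1) = Pow(-1100, -1) = Rational(-1, 1100)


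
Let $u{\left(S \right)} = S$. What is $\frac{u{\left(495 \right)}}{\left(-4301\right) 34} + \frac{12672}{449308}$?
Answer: $\frac{37060677}{1493275138} \approx 0.024818$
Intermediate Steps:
$\frac{u{\left(495 \right)}}{\left(-4301\right) 34} + \frac{12672}{449308} = \frac{495}{\left(-4301\right) 34} + \frac{12672}{449308} = \frac{495}{-146234} + 12672 \cdot \frac{1}{449308} = 495 \left(- \frac{1}{146234}\right) + \frac{3168}{112327} = - \frac{45}{13294} + \frac{3168}{112327} = \frac{37060677}{1493275138}$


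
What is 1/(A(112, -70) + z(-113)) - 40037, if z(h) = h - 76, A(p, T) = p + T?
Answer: -5885440/147 ≈ -40037.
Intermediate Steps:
A(p, T) = T + p
z(h) = -76 + h
1/(A(112, -70) + z(-113)) - 40037 = 1/((-70 + 112) + (-76 - 113)) - 40037 = 1/(42 - 189) - 40037 = 1/(-147) - 40037 = -1/147 - 40037 = -5885440/147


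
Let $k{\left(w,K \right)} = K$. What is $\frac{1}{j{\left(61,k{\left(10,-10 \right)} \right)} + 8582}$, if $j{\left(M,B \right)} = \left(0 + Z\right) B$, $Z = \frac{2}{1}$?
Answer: $\frac{1}{8562} \approx 0.0001168$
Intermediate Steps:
$Z = 2$ ($Z = 2 \cdot 1 = 2$)
$j{\left(M,B \right)} = 2 B$ ($j{\left(M,B \right)} = \left(0 + 2\right) B = 2 B$)
$\frac{1}{j{\left(61,k{\left(10,-10 \right)} \right)} + 8582} = \frac{1}{2 \left(-10\right) + 8582} = \frac{1}{-20 + 8582} = \frac{1}{8562}$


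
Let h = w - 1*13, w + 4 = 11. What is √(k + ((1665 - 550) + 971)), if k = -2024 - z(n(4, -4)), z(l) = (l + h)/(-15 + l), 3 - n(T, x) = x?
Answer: √994/4 ≈ 7.8819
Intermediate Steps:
w = 7 (w = -4 + 11 = 7)
n(T, x) = 3 - x
h = -6 (h = 7 - 1*13 = 7 - 13 = -6)
z(l) = (-6 + l)/(-15 + l) (z(l) = (l - 6)/(-15 + l) = (-6 + l)/(-15 + l))
k = -16191/8 (k = -2024 - (-6 + (3 - 1*(-4)))/(-15 + (3 - 1*(-4))) = -2024 - (-6 + (3 + 4))/(-15 + (3 + 4)) = -2024 - (-6 + 7)/(-15 + 7) = -2024 - 1/(-8) = -2024 - (-1)/8 = -2024 - 1*(-⅛) = -2024 + ⅛ = -16191/8 ≈ -2023.9)
√(k + ((1665 - 550) + 971)) = √(-16191/8 + ((1665 - 550) + 971)) = √(-16191/8 + (1115 + 971)) = √(-16191/8 + 2086) = √(497/8) = √994/4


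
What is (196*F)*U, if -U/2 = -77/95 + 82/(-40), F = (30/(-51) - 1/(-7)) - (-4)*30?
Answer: 216506486/1615 ≈ 1.3406e+5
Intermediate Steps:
F = 14227/119 (F = (30*(-1/51) - 1*(-⅐)) - 1*(-120) = (-10/17 + ⅐) + 120 = -53/119 + 120 = 14227/119 ≈ 119.55)
U = 1087/190 (U = -2*(-77/95 + 82/(-40)) = -2*(-77*1/95 + 82*(-1/40)) = -2*(-77/95 - 41/20) = -2*(-1087/380) = 1087/190 ≈ 5.7211)
(196*F)*U = (196*(14227/119))*(1087/190) = (398356/17)*(1087/190) = 216506486/1615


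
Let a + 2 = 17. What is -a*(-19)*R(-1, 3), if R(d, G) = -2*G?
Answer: -1710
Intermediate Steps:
a = 15 (a = -2 + 17 = 15)
-a*(-19)*R(-1, 3) = -15*(-19)*(-2*3) = -(-285)*(-6) = -1*1710 = -1710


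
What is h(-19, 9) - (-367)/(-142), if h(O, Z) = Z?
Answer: 911/142 ≈ 6.4155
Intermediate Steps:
h(-19, 9) - (-367)/(-142) = 9 - (-367)/(-142) = 9 - (-367)*(-1)/142 = 9 - 1*367/142 = 9 - 367/142 = 911/142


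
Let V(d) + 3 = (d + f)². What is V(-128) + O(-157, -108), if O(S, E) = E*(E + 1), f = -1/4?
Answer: 448017/16 ≈ 28001.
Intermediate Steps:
f = -¼ (f = -1*¼ = -¼ ≈ -0.25000)
O(S, E) = E*(1 + E)
V(d) = -3 + (-¼ + d)² (V(d) = -3 + (d - ¼)² = -3 + (-¼ + d)²)
V(-128) + O(-157, -108) = (-3 + (-1 + 4*(-128))²/16) - 108*(1 - 108) = (-3 + (-1 - 512)²/16) - 108*(-107) = (-3 + (1/16)*(-513)²) + 11556 = (-3 + (1/16)*263169) + 11556 = (-3 + 263169/16) + 11556 = 263121/16 + 11556 = 448017/16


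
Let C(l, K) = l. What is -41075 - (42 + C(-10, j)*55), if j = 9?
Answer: -40567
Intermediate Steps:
-41075 - (42 + C(-10, j)*55) = -41075 - (42 - 10*55) = -41075 - (42 - 550) = -41075 - 1*(-508) = -41075 + 508 = -40567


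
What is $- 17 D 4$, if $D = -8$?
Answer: $544$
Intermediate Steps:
$- 17 D 4 = \left(-17\right) \left(-8\right) 4 = 136 \cdot 4 = 544$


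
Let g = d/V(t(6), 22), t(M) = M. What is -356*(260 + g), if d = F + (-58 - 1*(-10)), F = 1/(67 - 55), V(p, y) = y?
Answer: -6057785/66 ≈ -91785.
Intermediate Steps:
F = 1/12 ≈ 0.083333
d = -575/12 (d = 1/12 + (-58 - 1*(-10)) = 1/12 + (-58 + 10) = 1/12 - 48 = -575/12 ≈ -47.917)
g = -575/264 (g = -575/12/22 = -575/12*1/22 = -575/264 ≈ -2.1780)
-356*(260 + g) = -356*(260 - 575/264) = -356*68065/264 = -6057785/66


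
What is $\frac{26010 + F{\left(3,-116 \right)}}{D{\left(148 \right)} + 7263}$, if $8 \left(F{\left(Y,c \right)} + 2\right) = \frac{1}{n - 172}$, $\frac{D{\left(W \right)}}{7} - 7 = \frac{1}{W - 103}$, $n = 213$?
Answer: $\frac{383878125}{107927416} \approx 3.5568$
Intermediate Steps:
$D{\left(W \right)} = 49 + \frac{7}{-103 + W}$ ($D{\left(W \right)} = 49 + \frac{7}{W - 103} = 49 + \frac{7}{-103 + W}$)
$F{\left(Y,c \right)} = - \frac{655}{328}$ ($F{\left(Y,c \right)} = -2 + \frac{1}{8 \left(213 - 172\right)} = -2 + \frac{1}{8 \cdot 41} = -2 + \frac{1}{8} \cdot \frac{1}{41} = -2 + \frac{1}{328} = - \frac{655}{328}$)
$\frac{26010 + F{\left(3,-116 \right)}}{D{\left(148 \right)} + 7263} = \frac{26010 - \frac{655}{328}}{\frac{7 \left(-720 + 7 \cdot 148\right)}{-103 + 148} + 7263} = \frac{8530625}{328 \left(\frac{7 \left(-720 + 1036\right)}{45} + 7263\right)} = \frac{8530625}{328 \left(7 \cdot \frac{1}{45} \cdot 316 + 7263\right)} = \frac{8530625}{328 \left(\frac{2212}{45} + 7263\right)} = \frac{8530625}{328 \cdot \frac{329047}{45}} = \frac{8530625}{328} \cdot \frac{45}{329047} = \frac{383878125}{107927416}$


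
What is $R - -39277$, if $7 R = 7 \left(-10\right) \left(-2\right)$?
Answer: $39297$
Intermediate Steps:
$R = 20$ ($R = \frac{7 \left(-10\right) \left(-2\right)}{7} = \frac{\left(-70\right) \left(-2\right)}{7} = \frac{1}{7} \cdot 140 = 20$)
$R - -39277 = 20 - -39277 = 20 + 39277 = 39297$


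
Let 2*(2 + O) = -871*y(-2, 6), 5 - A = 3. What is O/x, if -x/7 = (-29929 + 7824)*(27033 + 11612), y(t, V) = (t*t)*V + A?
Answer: -453/239189363 ≈ -1.8939e-6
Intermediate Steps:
A = 2 (A = 5 - 1*3 = 5 - 3 = 2)
y(t, V) = 2 + V*t² (y(t, V) = (t*t)*V + 2 = t²*V + 2 = V*t² + 2 = 2 + V*t²)
x = 5979734075 (x = -7*(-29929 + 7824)*(27033 + 11612) = -(-154735)*38645 = -7*(-854247725) = 5979734075)
O = -11325 (O = -2 + (-871*(2 + 6*(-2)²))/2 = -2 + (-871*(2 + 6*4))/2 = -2 + (-871*(2 + 24))/2 = -2 + (-871*26)/2 = -2 + (½)*(-22646) = -2 - 11323 = -11325)
O/x = -11325/5979734075 = -11325*1/5979734075 = -453/239189363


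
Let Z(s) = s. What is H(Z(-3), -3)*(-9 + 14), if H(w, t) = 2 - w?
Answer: 25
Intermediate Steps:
H(Z(-3), -3)*(-9 + 14) = (2 - 1*(-3))*(-9 + 14) = (2 + 3)*5 = 5*5 = 25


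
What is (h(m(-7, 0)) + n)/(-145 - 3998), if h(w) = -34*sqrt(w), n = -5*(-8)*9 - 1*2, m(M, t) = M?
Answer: -358/4143 + 34*I*sqrt(7)/4143 ≈ -0.086411 + 0.021713*I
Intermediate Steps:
n = 358 (n = 40*9 - 2 = 360 - 2 = 358)
(h(m(-7, 0)) + n)/(-145 - 3998) = (-34*I*sqrt(7) + 358)/(-145 - 3998) = (-34*I*sqrt(7) + 358)/(-4143) = (-34*I*sqrt(7) + 358)*(-1/4143) = (358 - 34*I*sqrt(7))*(-1/4143) = -358/4143 + 34*I*sqrt(7)/4143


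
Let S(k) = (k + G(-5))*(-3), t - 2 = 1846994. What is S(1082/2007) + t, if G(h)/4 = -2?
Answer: 1235655298/669 ≈ 1.8470e+6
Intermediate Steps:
G(h) = -8 (G(h) = 4*(-2) = -8)
t = 1846996 (t = 2 + 1846994 = 1846996)
S(k) = 24 - 3*k (S(k) = (k - 8)*(-3) = (-8 + k)*(-3) = 24 - 3*k)
S(1082/2007) + t = (24 - 3246/2007) + 1846996 = (24 - 3*1082/2007) + 1846996 = (24 - 1082/669) + 1846996 = 14974/669 + 1846996 = 1235655298/669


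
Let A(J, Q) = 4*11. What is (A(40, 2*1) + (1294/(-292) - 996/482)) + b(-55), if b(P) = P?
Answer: -615681/35186 ≈ -17.498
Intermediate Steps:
A(J, Q) = 44
(A(40, 2*1) + (1294/(-292) - 996/482)) + b(-55) = (44 + (1294/(-292) - 996/482)) - 55 = (44 + (1294*(-1/292) - 996*1/482)) - 55 = (44 + (-647/146 - 498/241)) - 55 = (44 - 228635/35186) - 55 = 1319549/35186 - 55 = -615681/35186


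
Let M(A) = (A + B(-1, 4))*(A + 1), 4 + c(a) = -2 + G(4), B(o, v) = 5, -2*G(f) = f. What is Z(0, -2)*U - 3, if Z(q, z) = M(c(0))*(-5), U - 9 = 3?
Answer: -1263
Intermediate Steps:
U = 12 (U = 9 + 3 = 12)
G(f) = -f/2
c(a) = -8 (c(a) = -4 + (-2 - 1/2*4) = -4 + (-2 - 2) = -4 - 4 = -8)
M(A) = (1 + A)*(5 + A) (M(A) = (A + 5)*(A + 1) = (5 + A)*(1 + A) = (1 + A)*(5 + A))
Z(q, z) = -105 (Z(q, z) = (5 + (-8)**2 + 6*(-8))*(-5) = (5 + 64 - 48)*(-5) = 21*(-5) = -105)
Z(0, -2)*U - 3 = -105*12 - 3 = -1260 - 3 = -1263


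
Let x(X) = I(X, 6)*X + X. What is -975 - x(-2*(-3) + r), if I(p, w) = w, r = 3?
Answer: -1038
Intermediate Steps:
x(X) = 7*X (x(X) = 6*X + X = 7*X)
-975 - x(-2*(-3) + r) = -975 - 7*(-2*(-3) + 3) = -975 - 7*(6 + 3) = -975 - 7*9 = -975 - 1*63 = -975 - 63 = -1038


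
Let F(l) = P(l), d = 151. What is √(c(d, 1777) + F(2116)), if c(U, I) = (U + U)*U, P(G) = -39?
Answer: √45563 ≈ 213.45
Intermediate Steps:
F(l) = -39
c(U, I) = 2*U² (c(U, I) = (2*U)*U = 2*U²)
√(c(d, 1777) + F(2116)) = √(2*151² - 39) = √(2*22801 - 39) = √(45602 - 39) = √45563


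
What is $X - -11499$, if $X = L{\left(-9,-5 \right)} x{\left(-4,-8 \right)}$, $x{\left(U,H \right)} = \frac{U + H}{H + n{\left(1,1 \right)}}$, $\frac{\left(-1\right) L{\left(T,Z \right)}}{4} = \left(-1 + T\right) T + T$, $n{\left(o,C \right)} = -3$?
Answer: $\frac{122601}{11} \approx 11146.0$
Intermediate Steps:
$L{\left(T,Z \right)} = - 4 T - 4 T \left(-1 + T\right)$ ($L{\left(T,Z \right)} = - 4 \left(\left(-1 + T\right) T + T\right) = - 4 \left(T \left(-1 + T\right) + T\right) = - 4 \left(T + T \left(-1 + T\right)\right) = - 4 T - 4 T \left(-1 + T\right)$)
$x{\left(U,H \right)} = \frac{H + U}{-3 + H}$ ($x{\left(U,H \right)} = \frac{U + H}{H - 3} = \frac{H + U}{-3 + H}$)
$X = - \frac{3888}{11}$ ($X = - 4 \left(-9\right)^{2} \frac{-8 - 4}{-3 - 8} = \left(-4\right) 81 \frac{1}{-11} \left(-12\right) = - 324 \left(\left(- \frac{1}{11}\right) \left(-12\right)\right) = \left(-324\right) \frac{12}{11} = - \frac{3888}{11} \approx -353.45$)
$X - -11499 = - \frac{3888}{11} - -11499 = - \frac{3888}{11} + 11499 = \frac{122601}{11}$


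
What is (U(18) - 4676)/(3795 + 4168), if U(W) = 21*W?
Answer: -4298/7963 ≈ -0.53975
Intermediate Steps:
(U(18) - 4676)/(3795 + 4168) = (21*18 - 4676)/(3795 + 4168) = (378 - 4676)/7963 = -4298*1/7963 = -4298/7963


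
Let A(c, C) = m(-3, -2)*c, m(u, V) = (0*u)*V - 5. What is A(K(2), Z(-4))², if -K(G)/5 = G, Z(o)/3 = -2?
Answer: 2500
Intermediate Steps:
m(u, V) = -5 (m(u, V) = 0*V - 5 = 0 - 5 = -5)
Z(o) = -6 (Z(o) = 3*(-2) = -6)
K(G) = -5*G
A(c, C) = -5*c
A(K(2), Z(-4))² = (-(-25)*2)² = (-5*(-10))² = 50² = 2500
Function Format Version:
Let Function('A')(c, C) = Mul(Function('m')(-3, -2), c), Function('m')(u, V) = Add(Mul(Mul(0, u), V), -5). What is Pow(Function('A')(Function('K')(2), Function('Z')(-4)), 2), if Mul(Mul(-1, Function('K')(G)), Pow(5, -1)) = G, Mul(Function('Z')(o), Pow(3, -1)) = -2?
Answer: 2500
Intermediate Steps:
Function('m')(u, V) = -5 (Function('m')(u, V) = Add(Mul(0, V), -5) = Add(0, -5) = -5)
Function('Z')(o) = -6 (Function('Z')(o) = Mul(3, -2) = -6)
Function('K')(G) = Mul(-5, G)
Function('A')(c, C) = Mul(-5, c)
Pow(Function('A')(Function('K')(2), Function('Z')(-4)), 2) = Pow(Mul(-5, Mul(-5, 2)), 2) = Pow(Mul(-5, -10), 2) = Pow(50, 2) = 2500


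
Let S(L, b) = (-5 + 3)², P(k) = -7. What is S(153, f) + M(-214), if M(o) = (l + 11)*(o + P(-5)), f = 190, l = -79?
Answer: 15032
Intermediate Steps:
S(L, b) = 4 (S(L, b) = (-2)² = 4)
M(o) = 476 - 68*o (M(o) = (-79 + 11)*(o - 7) = -68*(-7 + o) = 476 - 68*o)
S(153, f) + M(-214) = 4 + (476 - 68*(-214)) = 4 + (476 + 14552) = 4 + 15028 = 15032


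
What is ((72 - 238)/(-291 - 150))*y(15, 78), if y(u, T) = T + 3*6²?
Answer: 10292/147 ≈ 70.014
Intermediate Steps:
y(u, T) = 108 + T (y(u, T) = T + 3*36 = T + 108 = 108 + T)
((72 - 238)/(-291 - 150))*y(15, 78) = ((72 - 238)/(-291 - 150))*(108 + 78) = -166/(-441)*186 = -166*(-1/441)*186 = (166/441)*186 = 10292/147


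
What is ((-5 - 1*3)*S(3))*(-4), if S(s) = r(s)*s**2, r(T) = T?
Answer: 864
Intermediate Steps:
S(s) = s**3 (S(s) = s*s**2 = s**3)
((-5 - 1*3)*S(3))*(-4) = ((-5 - 1*3)*3**3)*(-4) = ((-5 - 3)*27)*(-4) = -8*27*(-4) = -216*(-4) = 864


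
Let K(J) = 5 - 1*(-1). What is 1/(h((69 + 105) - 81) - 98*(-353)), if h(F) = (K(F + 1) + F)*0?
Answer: 1/34594 ≈ 2.8907e-5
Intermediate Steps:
K(J) = 6 (K(J) = 5 + 1 = 6)
h(F) = 0 (h(F) = (6 + F)*0 = 0)
1/(h((69 + 105) - 81) - 98*(-353)) = 1/(0 - 98*(-353)) = 1/(0 + 34594) = 1/34594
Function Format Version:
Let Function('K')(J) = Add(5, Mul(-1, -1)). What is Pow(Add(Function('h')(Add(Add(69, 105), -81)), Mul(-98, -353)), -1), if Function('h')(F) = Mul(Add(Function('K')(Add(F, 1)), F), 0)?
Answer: Rational(1, 34594) ≈ 2.8907e-5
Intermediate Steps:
Function('K')(J) = 6 (Function('K')(J) = Add(5, 1) = 6)
Function('h')(F) = 0 (Function('h')(F) = Mul(Add(6, F), 0) = 0)
Pow(Add(Function('h')(Add(Add(69, 105), -81)), Mul(-98, -353)), -1) = Pow(Add(0, Mul(-98, -353)), -1) = Pow(Add(0, 34594), -1) = Pow(34594, -1) = Rational(1, 34594)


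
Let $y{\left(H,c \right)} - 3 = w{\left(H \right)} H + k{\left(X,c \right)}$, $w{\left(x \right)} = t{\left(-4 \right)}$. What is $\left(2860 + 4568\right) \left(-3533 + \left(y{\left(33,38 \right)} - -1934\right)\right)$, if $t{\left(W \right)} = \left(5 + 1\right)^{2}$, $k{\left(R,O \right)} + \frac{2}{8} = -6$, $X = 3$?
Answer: $-3077049$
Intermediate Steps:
$k{\left(R,O \right)} = - \frac{25}{4}$ ($k{\left(R,O \right)} = - \frac{1}{4} - 6 = - \frac{25}{4}$)
$t{\left(W \right)} = 36$ ($t{\left(W \right)} = 6^{2} = 36$)
$w{\left(x \right)} = 36$
$y{\left(H,c \right)} = - \frac{13}{4} + 36 H$ ($y{\left(H,c \right)} = 3 + \left(36 H - \frac{25}{4}\right) = 3 + \left(- \frac{25}{4} + 36 H\right) = - \frac{13}{4} + 36 H$)
$\left(2860 + 4568\right) \left(-3533 + \left(y{\left(33,38 \right)} - -1934\right)\right) = \left(2860 + 4568\right) \left(-3533 + \left(\left(- \frac{13}{4} + 36 \cdot 33\right) - -1934\right)\right) = 7428 \left(-3533 + \left(\left(- \frac{13}{4} + 1188\right) + 1934\right)\right) = 7428 \left(-3533 + \left(\frac{4739}{4} + 1934\right)\right) = 7428 \left(-3533 + \frac{12475}{4}\right) = 7428 \left(- \frac{1657}{4}\right) = -3077049$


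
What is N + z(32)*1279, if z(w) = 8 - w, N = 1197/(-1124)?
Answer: -34503501/1124 ≈ -30697.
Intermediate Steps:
N = -1197/1124 (N = 1197*(-1/1124) = -1197/1124 ≈ -1.0649)
N + z(32)*1279 = -1197/1124 + (8 - 1*32)*1279 = -1197/1124 + (8 - 32)*1279 = -1197/1124 - 24*1279 = -1197/1124 - 30696 = -34503501/1124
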